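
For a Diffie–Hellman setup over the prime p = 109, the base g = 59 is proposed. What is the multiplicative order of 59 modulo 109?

108

Since 59 ∈ (Z/109Z)^×, its order divides φ(109) = 109 − 1 = 108 = 2^2 · 3^3.
Divisors of 108: 1, 2, 3, 4, 6, 9, 12, 18, 27, 36, 54, 108.
Test each divisor d:
59^1 ≡ 59
59^2 ≡ 102
59^3 ≡ 23
59^4 ≡ 49
59^6 ≡ 93
59^9 ≡ 68
59^12 ≡ 38
59^18 ≡ 46
59^27 ≡ 76
59^36 ≡ 45
59^54 ≡ 108
59^108 ≡ 1
Therefore the multiplicative order of 59 modulo 109 is 108.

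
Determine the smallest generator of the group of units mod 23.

5

φ(23) = 23 − 1 = 22 = 2 · 11.
Test candidates g = 2, 3, … against the prime factors q ∈ {2, 11} of φ(23): g is a generator iff g^(22/q) ≢ 1 for every such q.
g = 2: 2^11 ≡ 1 — hits 1, so not a primitive root.
g = 3: 3^11 ≡ 1 — hits 1, so not a primitive root.
g = 4: 4^11 ≡ 1 — hits 1, so not a primitive root.
g = 5: 5^11 ≡ 22; 5^2 ≡ 2 — none is 1, so 5 is a primitive root.
Hence the least primitive root of 23 is 5.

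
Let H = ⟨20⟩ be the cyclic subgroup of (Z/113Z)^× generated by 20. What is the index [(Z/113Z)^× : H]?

1

By Lagrange's theorem, ord_113(20) divides φ(113) = 113 − 1 = 112 = 2^4 · 7.
Divisors of 112: 1, 2, 4, 7, 8, 14, 16, 28, 56, 112.
Check 20^d mod 113 for each divisor in increasing order:
20^1 ≡ 20
20^2 ≡ 61
20^4 ≡ 105
20^7 ≡ 71
20^8 ≡ 64
20^14 ≡ 69
20^16 ≡ 28
20^28 ≡ 15
20^56 ≡ 112
20^112 ≡ 1
The order of 20 is 112, so the subgroup it generates has 112 elements.
The index is φ(113) / ord(20) = 112 / 112 = 1.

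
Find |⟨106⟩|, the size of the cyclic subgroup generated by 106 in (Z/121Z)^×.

110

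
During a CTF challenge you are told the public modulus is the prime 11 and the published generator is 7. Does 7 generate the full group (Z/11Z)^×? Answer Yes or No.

φ(11) = 11 − 1 = 10 = 2 · 5.
Test 7^(10/q) mod 11 for each prime factor q of 10:
7^5 ≡ 10 (mod 11)  [q = 2: ≢ 1 ✓]
7^2 ≡ 5 (mod 11)  [q = 5: ≢ 1 ✓]
None equal 1, so ord_11(7) = 10: 7 is a primitive root.

Yes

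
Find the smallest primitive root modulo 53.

φ(53) = 53 − 1 = 52 = 2^2 · 13.
g is a primitive root iff g^(52/q) ≢ 1 (mod 53) for each prime q ∈ {2, 13}.
g = 2: 2^26 ≡ 52; 2^4 ≡ 16 — none is 1, so 2 is a primitive root.
The smallest primitive root modulo 53 is 2.

2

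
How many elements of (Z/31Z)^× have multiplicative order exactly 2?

1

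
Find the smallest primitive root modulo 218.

11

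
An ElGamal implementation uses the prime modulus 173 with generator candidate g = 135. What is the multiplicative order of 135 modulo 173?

ord(135) | φ(173) = 173 − 1 = 172 = 2^2 · 43.
Divisors of 172: 1, 2, 4, 43, 86, 172.
Compute 135^d (mod 173) for the divisors d until we hit 1:
135^1 ≡ 135 (mod 173)
135^2 ≡ 60 (mod 173)
135^4 ≡ 140 (mod 173)
135^43 ≡ 1 (mod 173) ✓
Hence ord(135) = 43.

43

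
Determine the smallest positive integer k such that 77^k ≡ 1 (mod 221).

ord(77) | φ(221) = φ(13·17) = (13−1)·(17−1) = 12·16 = 192 = 2^6 · 3.
Divisors of 192: 1, 2, 3, 4, 6, 8, 12, 16, 24, 32, 48, 64, 96, 192.
Test each divisor d:
77^1 ≡ 77
77^2 ≡ 183
77^3 ≡ 168
77^4 ≡ 118
77^6 ≡ 157
77^8 ≡ 1
The smallest such exponent is 8, so the order of 77 is 8.

8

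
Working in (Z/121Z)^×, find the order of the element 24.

110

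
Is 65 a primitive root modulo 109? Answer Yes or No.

Yes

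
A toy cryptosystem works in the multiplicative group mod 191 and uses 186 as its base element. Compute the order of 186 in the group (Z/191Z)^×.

The order of 186 must divide φ(191) = 191 − 1 = 190 = 2 · 5 · 19.
Divisors of 190: 1, 2, 5, 10, 19, 38, 95, 190.
Evaluate successive powers at the divisors of 190:
186^1 ≡ 186 (mod 191)
186^2 ≡ 25 (mod 191)
186^5 ≡ 122 (mod 191)
186^10 ≡ 177 (mod 191)
186^19 ≡ 190 (mod 191)
186^38 ≡ 1 (mod 191) ✓
Therefore the multiplicative order of 186 modulo 191 is 38.

38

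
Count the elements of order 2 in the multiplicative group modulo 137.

φ(137) = 137 − 1 = 136 = 2^3 · 17.
(Z/137Z)^× is cyclic (|G| = 136); a cyclic group of order m has exactly φ(d) elements of each order d | m, and none otherwise.
2 | 136, and φ(2) = 2 − 1 = 1.

1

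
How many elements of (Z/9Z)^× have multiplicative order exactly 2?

1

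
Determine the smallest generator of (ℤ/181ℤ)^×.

φ(181) = 181 − 1 = 180 = 2^2 · 3^2 · 5.
g is a primitive root iff g^(180/q) ≢ 1 (mod 181) for each prime q ∈ {2, 3, 5}.
g = 2: 2^90 ≡ 180; 2^60 ≡ 48; 2^36 ≡ 59 — none is 1, so 2 is a primitive root.
Hence the least primitive root of 181 is 2.

2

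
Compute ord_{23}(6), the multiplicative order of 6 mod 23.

The order of 6 must divide φ(23) = 23 − 1 = 22 = 2 · 11.
Divisors of 22: 1, 2, 11, 22.
Evaluate successive powers at the divisors of 22:
6^1 ≡ 6
6^2 ≡ 13
6^11 ≡ 1
Therefore the multiplicative order of 6 modulo 23 is 11.

11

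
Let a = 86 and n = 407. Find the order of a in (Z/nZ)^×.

The order of 86 must divide φ(407) = φ(11·37) = (11−1)·(37−1) = 10·36 = 360 = 2^3 · 3^2 · 5.
Divisors of 360: 1, 2, 3, 4, 5, 6, 8, 9, 10, 12, 15, 18, 20, 24, 30, 36, 40, 45, 60, 72, 90, 120, 180, 360.
Evaluate successive powers at the divisors of 360:
86^1 ≡ 86 (mod 407)
86^2 ≡ 70 (mod 407)
86^3 ≡ 322 (mod 407)
86^4 ≡ 16 (mod 407)
86^5 ≡ 155 (mod 407)
86^6 ≡ 306 (mod 407)
86^8 ≡ 256 (mod 407)
86^9 ≡ 38 (mod 407)
86^10 ≡ 12 (mod 407)
86^12 ≡ 26 (mod 407)
86^15 ≡ 232 (mod 407)
86^18 ≡ 223 (mod 407)
86^20 ≡ 144 (mod 407)
86^24 ≡ 269 (mod 407)
86^30 ≡ 100 (mod 407)
86^36 ≡ 75 (mod 407)
86^40 ≡ 386 (mod 407)
86^45 ≡ 1 (mod 407) ✓
Therefore the multiplicative order of 86 modulo 407 is 45.

45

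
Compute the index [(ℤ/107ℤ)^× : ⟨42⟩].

2

By Lagrange's theorem, ord_107(42) divides φ(107) = 107 − 1 = 106 = 2 · 53.
Divisors of 106: 1, 2, 53, 106.
Check 42^d mod 107 for each divisor in increasing order:
42^1 ≡ 42
42^2 ≡ 52
42^53 ≡ 1
Thus |⟨42⟩| = ord(42) = 53.
[(Z/107Z)^× : ⟨42⟩] = 106/53 = 2.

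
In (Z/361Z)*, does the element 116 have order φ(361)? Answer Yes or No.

No

φ(361) = φ(19^2) = 19·(19−1) = 342 = 2 · 3^2 · 19.
116 is a primitive root mod 361 iff 116^(φ(361)/q) ≢ 1 for every prime q | φ(361), i.e. q ∈ {2, 3, 19}.
116^171 ≡ 360 (mod 361)  [q = 2: ≢ 1 ✓]
116^114 ≡ 292 (mod 361)  [q = 3: ≢ 1 ✓]
116^18 ≡ 1 (mod 361)  [q = 19: ≡ 1 ✗]
116^18 ≡ 1 shows ord(116) | 18, strictly less than φ(361); not a primitive root.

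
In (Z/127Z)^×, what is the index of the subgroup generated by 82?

2

The order of 82 must divide φ(127) = 127 − 1 = 126 = 2 · 3^2 · 7.
Divisors of 126: 1, 2, 3, 6, 7, 9, 14, 18, 21, 42, 63, 126.
Test each divisor d:
82^1 ≡ 82 (mod 127)
82^2 ≡ 120 (mod 127)
82^3 ≡ 61 (mod 127)
82^6 ≡ 38 (mod 127)
82^7 ≡ 68 (mod 127)
82^9 ≡ 32 (mod 127)
82^14 ≡ 52 (mod 127)
82^18 ≡ 8 (mod 127)
82^21 ≡ 107 (mod 127)
82^42 ≡ 19 (mod 127)
82^63 ≡ 1 (mod 127) ✓
The order of 82 is 63, so the subgroup it generates has 63 elements.
The index is φ(127) / ord(82) = 126 / 63 = 2.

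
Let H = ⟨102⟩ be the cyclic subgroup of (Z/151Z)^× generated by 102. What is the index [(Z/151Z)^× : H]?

ord(102) | φ(151) = 151 − 1 = 150 = 2 · 3 · 5^2.
Divisors of 150: 1, 2, 3, 5, 6, 10, 15, 25, 30, 50, 75, 150.
Test each divisor d:
102^1 ≡ 102 (mod 151)
102^2 ≡ 136 (mod 151)
102^3 ≡ 131 (mod 151)
102^5 ≡ 149 (mod 151)
102^6 ≡ 98 (mod 151)
102^10 ≡ 4 (mod 151)
102^15 ≡ 143 (mod 151)
102^25 ≡ 119 (mod 151)
102^30 ≡ 64 (mod 151)
102^50 ≡ 118 (mod 151)
102^75 ≡ 150 (mod 151)
102^150 ≡ 1 (mod 151) ✓
Thus |⟨102⟩| = ord(102) = 150.
Index = |(Z/151Z)^×| / |⟨102⟩| = 150 / 150 = 1.

1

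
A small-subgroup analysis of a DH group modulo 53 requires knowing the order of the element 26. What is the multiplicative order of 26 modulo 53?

52

ord(26) | φ(53) = 53 − 1 = 52 = 2^2 · 13.
Divisors of 52: 1, 2, 4, 13, 26, 52.
Compute 26^d (mod 53) for the divisors d until we hit 1:
26^1 ≡ 26
26^2 ≡ 40
26^4 ≡ 10
26^13 ≡ 30
26^26 ≡ 52
26^52 ≡ 1
The smallest such exponent is 52, so the order of 26 is 52.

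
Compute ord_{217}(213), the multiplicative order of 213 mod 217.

The order of 213 must divide φ(217) = φ(7·31) = (7−1)·(31−1) = 6·30 = 180 = 2^2 · 3^2 · 5.
Divisors of 180: 1, 2, 3, 4, 5, 6, 9, 10, 12, 15, 18, 20, 30, 36, 45, 60, 90, 180.
Evaluate successive powers at the divisors of 180:
213^1 ≡ 213
213^2 ≡ 16
213^3 ≡ 153
213^4 ≡ 39
213^5 ≡ 61
213^6 ≡ 190
213^9 ≡ 209
213^10 ≡ 32
213^12 ≡ 78
213^15 ≡ 216
213^18 ≡ 64
213^20 ≡ 156
213^30 ≡ 1
So ord_217(213) = 30.

30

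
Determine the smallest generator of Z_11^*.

2

φ(11) = 11 − 1 = 10 = 2 · 5.
g is a primitive root iff g^(10/q) ≢ 1 (mod 11) for each prime q ∈ {2, 5}.
g = 2: 2^5 ≡ 10; 2^2 ≡ 4 — none is 1, so 2 is a primitive root.
The smallest primitive root modulo 11 is 2.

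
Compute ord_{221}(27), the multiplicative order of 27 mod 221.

16

Since 27 ∈ (Z/221Z)^×, its order divides φ(221) = φ(13·17) = (13−1)·(17−1) = 12·16 = 192 = 2^6 · 3.
Divisors of 192: 1, 2, 3, 4, 6, 8, 12, 16, 24, 32, 48, 64, 96, 192.
Check 27^d mod 221 for each divisor in increasing order:
27^1 ≡ 27
27^2 ≡ 66
27^3 ≡ 14
27^4 ≡ 157
27^6 ≡ 196
27^8 ≡ 118
27^12 ≡ 183
27^16 ≡ 1
Therefore the multiplicative order of 27 modulo 221 is 16.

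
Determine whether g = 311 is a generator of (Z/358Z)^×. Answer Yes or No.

Yes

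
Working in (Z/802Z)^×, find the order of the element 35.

40

The order of 35 must divide φ(802) = φ(2)·φ(401) = 1·400 = 400 = 2^4 · 5^2.
Divisors of 400: 1, 2, 4, 5, 8, 10, 16, 20, 25, 40, 50, 80, 100, 200, 400.
Test each divisor d:
35^1 ≡ 35 (mod 802)
35^2 ≡ 423 (mod 802)
35^4 ≡ 83 (mod 802)
35^5 ≡ 499 (mod 802)
35^8 ≡ 473 (mod 802)
35^10 ≡ 381 (mod 802)
35^16 ≡ 773 (mod 802)
35^20 ≡ 801 (mod 802)
35^25 ≡ 303 (mod 802)
35^40 ≡ 1 (mod 802) ✓
So ord_802(35) = 40.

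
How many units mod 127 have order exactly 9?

6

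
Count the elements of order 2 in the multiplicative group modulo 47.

1

φ(47) = 47 − 1 = 46 = 2 · 23.
Since (Z/47Z)^× is cyclic of order 46, the number of elements of order d is φ(d) when d | 46 and 0 otherwise.
2 | 46, and φ(2) = 2 − 1 = 1.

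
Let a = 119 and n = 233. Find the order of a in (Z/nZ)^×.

The order of 119 must divide φ(233) = 233 − 1 = 232 = 2^3 · 29.
Divisors of 232: 1, 2, 4, 8, 29, 58, 116, 232.
Compute 119^d (mod 233) for the divisors d until we hit 1:
119^1 ≡ 119 (mod 233)
119^2 ≡ 181 (mod 233)
119^4 ≡ 141 (mod 233)
119^8 ≡ 76 (mod 233)
119^29 ≡ 12 (mod 233)
119^58 ≡ 144 (mod 233)
119^116 ≡ 232 (mod 233)
119^232 ≡ 1 (mod 233) ✓
Hence ord(119) = 232.

232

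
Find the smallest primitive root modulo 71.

7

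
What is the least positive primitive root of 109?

6

φ(109) = 109 − 1 = 108 = 2^2 · 3^3.
g is a primitive root iff g^(108/q) ≢ 1 (mod 109) for each prime q ∈ {2, 3}.
g = 2: 2^54 ≡ 108; 2^36 ≡ 1 — hits 1, so not a primitive root.
g = 3: 3^54 ≡ 1 — hits 1, so not a primitive root.
g = 4: 4^54 ≡ 1 — hits 1, so not a primitive root.
g = 5: 5^54 ≡ 1 — hits 1, so not a primitive root.
g = 6: 6^54 ≡ 108; 6^36 ≡ 63 — none is 1, so 6 is a primitive root.
So 6 is the smallest generator of (Z/109Z)^×.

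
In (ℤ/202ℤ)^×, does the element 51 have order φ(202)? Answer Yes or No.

φ(202) = φ(2)·φ(101) = 1·100 = 100 = 2^2 · 5^2.
Test 51^(100/q) mod 202 for each prime factor q of 100:
51^50 ≡ 201 (mod 202)  [q = 2: ≢ 1 ✓]
51^20 ≡ 185 (mod 202)  [q = 5: ≢ 1 ✓]
Every test exponent gives a nontrivial residue, hence 51 generates the full group.

Yes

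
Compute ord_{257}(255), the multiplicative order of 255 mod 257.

ord(255) | φ(257) = 257 − 1 = 256 = 2^8.
Divisors of 256: 1, 2, 4, 8, 16, 32, 64, 128, 256.
Evaluate successive powers at the divisors of 256:
255^1 ≡ 255 (mod 257)
255^2 ≡ 4 (mod 257)
255^4 ≡ 16 (mod 257)
255^8 ≡ 256 (mod 257)
255^16 ≡ 1 (mod 257) ✓
So ord_257(255) = 16.

16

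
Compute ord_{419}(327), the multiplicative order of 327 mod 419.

418

By Lagrange's theorem, ord_419(327) divides φ(419) = 419 − 1 = 418 = 2 · 11 · 19.
Divisors of 418: 1, 2, 11, 19, 22, 38, 209, 418.
Test each divisor d:
327^1 ≡ 327 (mod 419)
327^2 ≡ 84 (mod 419)
327^11 ≡ 113 (mod 419)
327^19 ≡ 267 (mod 419)
327^22 ≡ 199 (mod 419)
327^38 ≡ 59 (mod 419)
327^209 ≡ 418 (mod 419)
327^418 ≡ 1 (mod 419) ✓
Hence ord(327) = 418.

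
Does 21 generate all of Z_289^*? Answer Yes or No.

φ(289) = φ(17^2) = 17·(17−1) = 272 = 2^4 · 17.
An element g generates (Z/289Z)^× iff g^(272/q) ≢ 1 (mod 289) for each prime q ∈ {2, 17}.
21^136 ≡ 1 (mod 289)  [q = 2: ≡ 1 ✗]
21^16 ≡ 222 (mod 289)  [q = 17: ≢ 1 ✓]
21^136 ≡ 1 shows ord(21) | 136, strictly less than φ(289); not a primitive root.

No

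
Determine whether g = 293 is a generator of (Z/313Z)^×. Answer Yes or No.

Yes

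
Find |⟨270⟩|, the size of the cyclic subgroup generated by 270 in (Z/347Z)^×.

173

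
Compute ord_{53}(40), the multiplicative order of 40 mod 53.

By Lagrange's theorem, ord_53(40) divides φ(53) = 53 − 1 = 52 = 2^2 · 13.
Divisors of 52: 1, 2, 4, 13, 26, 52.
Compute 40^d (mod 53) for the divisors d until we hit 1:
40^1 ≡ 40 (mod 53)
40^2 ≡ 10 (mod 53)
40^4 ≡ 47 (mod 53)
40^13 ≡ 52 (mod 53)
40^26 ≡ 1 (mod 53) ✓
Hence ord(40) = 26.

26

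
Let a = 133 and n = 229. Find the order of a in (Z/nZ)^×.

228

Since 133 ∈ (Z/229Z)^×, its order divides φ(229) = 229 − 1 = 228 = 2^2 · 3 · 19.
Divisors of 228: 1, 2, 3, 4, 6, 12, 19, 38, 57, 76, 114, 228.
Check 133^d mod 229 for each divisor in increasing order:
133^1 ≡ 133
133^2 ≡ 56
133^3 ≡ 120
133^4 ≡ 159
133^6 ≡ 202
133^12 ≡ 42
133^19 ≡ 89
133^38 ≡ 135
133^57 ≡ 107
133^76 ≡ 134
133^114 ≡ 228
133^228 ≡ 1
The smallest such exponent is 228, so the order of 133 is 228.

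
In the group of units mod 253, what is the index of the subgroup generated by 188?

20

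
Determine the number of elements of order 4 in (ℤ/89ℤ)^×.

φ(89) = 89 − 1 = 88 = 2^3 · 11.
Since (Z/89Z)^× is cyclic of order 88, the number of elements of order d is φ(d) when d | 88 and 0 otherwise.
4 = 2^2 divides 88, and φ(4) = 2.

2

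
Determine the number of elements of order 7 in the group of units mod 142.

6

φ(142) = φ(2)·φ(71) = 1·70 = 70 = 2 · 5 · 7.
In a cyclic group of order 70, there are φ(d) elements of order d for each divisor d of 70, and zero for non-divisors.
7 | 70, and φ(7) = 7 − 1 = 6.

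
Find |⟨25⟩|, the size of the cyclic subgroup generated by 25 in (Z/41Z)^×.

The order of 25 must divide φ(41) = 41 − 1 = 40 = 2^3 · 5.
Divisors of 40: 1, 2, 4, 5, 8, 10, 20, 40.
Test each divisor d:
25^1 ≡ 25 (mod 41)
25^2 ≡ 10 (mod 41)
25^4 ≡ 18 (mod 41)
25^5 ≡ 40 (mod 41)
25^8 ≡ 37 (mod 41)
25^10 ≡ 1 (mod 41) ✓
Hence ord(25) = 10.

10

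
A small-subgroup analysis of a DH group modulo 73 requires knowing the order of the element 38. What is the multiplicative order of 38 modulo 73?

36

ord(38) | φ(73) = 73 − 1 = 72 = 2^3 · 3^2.
Divisors of 72: 1, 2, 3, 4, 6, 8, 9, 12, 18, 24, 36, 72.
Check 38^d mod 73 for each divisor in increasing order:
38^1 ≡ 38 (mod 73)
38^2 ≡ 57 (mod 73)
38^3 ≡ 49 (mod 73)
38^4 ≡ 37 (mod 73)
38^6 ≡ 65 (mod 73)
38^8 ≡ 55 (mod 73)
38^9 ≡ 46 (mod 73)
38^12 ≡ 64 (mod 73)
38^18 ≡ 72 (mod 73)
38^24 ≡ 8 (mod 73)
38^36 ≡ 1 (mod 73) ✓
Therefore the multiplicative order of 38 modulo 73 is 36.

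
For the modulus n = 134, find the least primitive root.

7

φ(134) = φ(2)·φ(67) = 1·66 = 66 = 2 · 3 · 11.
Test candidates g = 2, 3, … against the prime factors q ∈ {2, 3, 11} of φ(134): g is a generator iff g^(66/q) ≢ 1 for every such q.
g = 2: gcd(2, 134) = 2 > 1, not a unit — skip.
g = 3: 3^33 ≡ 133; 3^22 ≡ 1 — hits 1, so not a primitive root.
g = 4: gcd(4, 134) = 2 > 1, not a unit — skip.
g = 5: 5^33 ≡ 133; 5^22 ≡ 1 — hits 1, so not a primitive root.
g = 6: gcd(6, 134) = 2 > 1, not a unit — skip.
g = 7: 7^33 ≡ 133; 7^22 ≡ 29; 7^6 ≡ 131 — none is 1, so 7 is a primitive root.
The smallest primitive root modulo 134 is 7.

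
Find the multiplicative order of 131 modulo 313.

ord(131) | φ(313) = 313 − 1 = 312 = 2^3 · 3 · 13.
Divisors of 312: 1, 2, 3, 4, 6, 8, 12, 13, 24, 26, 39, 52, 78, 104, 156, 312.
Test each divisor d:
131^1 ≡ 131 (mod 313)
131^2 ≡ 259 (mod 313)
131^3 ≡ 125 (mod 313)
131^4 ≡ 99 (mod 313)
131^6 ≡ 288 (mod 313)
131^8 ≡ 98 (mod 313)
131^12 ≡ 312 (mod 313)
131^13 ≡ 182 (mod 313)
131^24 ≡ 1 (mod 313) ✓
So ord_313(131) = 24.

24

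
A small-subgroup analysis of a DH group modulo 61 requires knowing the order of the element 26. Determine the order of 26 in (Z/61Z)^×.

60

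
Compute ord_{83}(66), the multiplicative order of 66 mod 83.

Since 66 ∈ (Z/83Z)^×, its order divides φ(83) = 83 − 1 = 82 = 2 · 41.
Divisors of 82: 1, 2, 41, 82.
Test each divisor d:
66^1 ≡ 66 (mod 83)
66^2 ≡ 40 (mod 83)
66^41 ≡ 82 (mod 83)
66^82 ≡ 1 (mod 83) ✓
The smallest such exponent is 82, so the order of 66 is 82.

82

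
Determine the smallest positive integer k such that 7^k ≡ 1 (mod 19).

The order of 7 must divide φ(19) = 19 − 1 = 18 = 2 · 3^2.
Divisors of 18: 1, 2, 3, 6, 9, 18.
Compute 7^d (mod 19) for the divisors d until we hit 1:
7^1 ≡ 7 (mod 19)
7^2 ≡ 11 (mod 19)
7^3 ≡ 1 (mod 19) ✓
Therefore the multiplicative order of 7 modulo 19 is 3.

3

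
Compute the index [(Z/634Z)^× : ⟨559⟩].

1

The order of 559 must divide φ(634) = φ(2)·φ(317) = 1·316 = 316 = 2^2 · 79.
Divisors of 316: 1, 2, 4, 79, 158, 316.
Check 559^d mod 634 for each divisor in increasing order:
559^1 ≡ 559 (mod 634)
559^2 ≡ 553 (mod 634)
559^4 ≡ 221 (mod 634)
559^79 ≡ 203 (mod 634)
559^158 ≡ 633 (mod 634)
559^316 ≡ 1 (mod 634) ✓
So ord_634(559) = 316, hence |⟨559⟩| = 316.
The index is φ(634) / ord(559) = 316 / 316 = 1.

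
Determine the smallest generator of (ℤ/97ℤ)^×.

5

φ(97) = 97 − 1 = 96 = 2^5 · 3.
g is a primitive root iff g^(96/q) ≢ 1 (mod 97) for each prime q ∈ {2, 3}.
g = 2: 2^48 ≡ 1 — hits 1, so not a primitive root.
g = 3: 3^48 ≡ 1 — hits 1, so not a primitive root.
g = 4: 4^48 ≡ 1 — hits 1, so not a primitive root.
g = 5: 5^48 ≡ 96; 5^32 ≡ 35 — none is 1, so 5 is a primitive root.
The smallest primitive root modulo 97 is 5.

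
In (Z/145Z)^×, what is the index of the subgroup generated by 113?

4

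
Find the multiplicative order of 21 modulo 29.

The order of 21 must divide φ(29) = 29 − 1 = 28 = 2^2 · 7.
Divisors of 28: 1, 2, 4, 7, 14, 28.
Evaluate successive powers at the divisors of 28:
21^1 ≡ 21 (mod 29)
21^2 ≡ 6 (mod 29)
21^4 ≡ 7 (mod 29)
21^7 ≡ 12 (mod 29)
21^14 ≡ 28 (mod 29)
21^28 ≡ 1 (mod 29) ✓
Hence ord(21) = 28.

28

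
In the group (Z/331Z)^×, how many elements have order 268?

0

φ(331) = 331 − 1 = 330 = 2 · 3 · 5 · 11.
(Z/331Z)^× is cyclic (|G| = 330); a cyclic group of order m has exactly φ(d) elements of each order d | m, and none otherwise.
Here 330 is not a multiple of 268, so there are no elements of order 268.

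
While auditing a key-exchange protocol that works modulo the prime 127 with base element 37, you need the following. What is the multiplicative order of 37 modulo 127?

9

By Lagrange's theorem, ord_127(37) divides φ(127) = 127 − 1 = 126 = 2 · 3^2 · 7.
Divisors of 126: 1, 2, 3, 6, 7, 9, 14, 18, 21, 42, 63, 126.
Compute 37^d (mod 127) for the divisors d until we hit 1:
37^1 ≡ 37 (mod 127)
37^2 ≡ 99 (mod 127)
37^3 ≡ 107 (mod 127)
37^6 ≡ 19 (mod 127)
37^7 ≡ 68 (mod 127)
37^9 ≡ 1 (mod 127) ✓
So ord_127(37) = 9.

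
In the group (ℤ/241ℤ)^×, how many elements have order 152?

0

φ(241) = 241 − 1 = 240 = 2^4 · 3 · 5.
In a cyclic group of order 240, there are φ(d) elements of order d for each divisor d of 240, and zero for non-divisors.
152 does not divide 240, so no element of (Z/241Z)^× has order 152.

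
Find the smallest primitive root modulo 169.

2

φ(169) = φ(13^2) = 13·(13−1) = 156 = 2^2 · 3 · 13.
g is a primitive root iff g^(156/q) ≢ 1 (mod 169) for each prime q ∈ {2, 3, 13}.
g = 2: 2^78 ≡ 168; 2^52 ≡ 146; 2^12 ≡ 40 — none is 1, so 2 is a primitive root.
The smallest primitive root modulo 169 is 2.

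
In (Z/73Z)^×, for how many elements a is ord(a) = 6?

2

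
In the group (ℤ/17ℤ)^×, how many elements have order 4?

φ(17) = 17 − 1 = 16 = 2^4.
(Z/17Z)^× is cyclic (|G| = 16); a cyclic group of order m has exactly φ(d) elements of each order d | m, and none otherwise.
4 = 2^2 divides 16, and φ(4) = 2.

2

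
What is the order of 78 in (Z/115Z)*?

44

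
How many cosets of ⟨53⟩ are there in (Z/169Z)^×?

The order of 53 must divide φ(169) = φ(13^2) = 13·(13−1) = 156 = 2^2 · 3 · 13.
Divisors of 156: 1, 2, 3, 4, 6, 12, 13, 26, 39, 52, 78, 156.
Test each divisor d:
53^1 ≡ 53
53^2 ≡ 105
53^3 ≡ 157
53^4 ≡ 40
53^6 ≡ 144
53^12 ≡ 118
53^13 ≡ 1
So ord_169(53) = 13, hence |⟨53⟩| = 13.
The index is φ(169) / ord(53) = 156 / 13 = 12.

12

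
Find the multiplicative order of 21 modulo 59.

29

Since 21 ∈ (Z/59Z)^×, its order divides φ(59) = 59 − 1 = 58 = 2 · 29.
Divisors of 58: 1, 2, 29, 58.
Compute 21^d (mod 59) for the divisors d until we hit 1:
21^1 ≡ 21 (mod 59)
21^2 ≡ 28 (mod 59)
21^29 ≡ 1 (mod 59) ✓
Therefore the multiplicative order of 21 modulo 59 is 29.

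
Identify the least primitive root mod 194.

5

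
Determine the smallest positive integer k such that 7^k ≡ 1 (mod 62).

15

ord(7) | φ(62) = φ(2)·φ(31) = 1·30 = 30 = 2 · 3 · 5.
Divisors of 30: 1, 2, 3, 5, 6, 10, 15, 30.
Compute 7^d (mod 62) for the divisors d until we hit 1:
7^1 ≡ 7 (mod 62)
7^2 ≡ 49 (mod 62)
7^3 ≡ 33 (mod 62)
7^5 ≡ 5 (mod 62)
7^6 ≡ 35 (mod 62)
7^10 ≡ 25 (mod 62)
7^15 ≡ 1 (mod 62) ✓
Therefore the multiplicative order of 7 modulo 62 is 15.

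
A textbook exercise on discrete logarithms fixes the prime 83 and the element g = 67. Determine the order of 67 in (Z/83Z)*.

Since 67 ∈ (Z/83Z)^×, its order divides φ(83) = 83 − 1 = 82 = 2 · 41.
Divisors of 82: 1, 2, 41, 82.
Check 67^d mod 83 for each divisor in increasing order:
67^1 ≡ 67
67^2 ≡ 7
67^41 ≡ 82
67^82 ≡ 1
The smallest such exponent is 82, so the order of 67 is 82.

82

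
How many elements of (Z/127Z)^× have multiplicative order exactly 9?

6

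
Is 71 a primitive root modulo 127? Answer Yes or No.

No

φ(127) = 127 − 1 = 126 = 2 · 3^2 · 7.
It suffices to check that the order of 71 is not a proper divisor of 126: compute 71^(126/q) for q ∈ {2, 3, 7}.
71^63 ≡ 1 (mod 127)  [q = 2: ≡ 1 ✗]
71^42 ≡ 107 (mod 127)  [q = 3: ≢ 1 ✓]
71^18 ≡ 16 (mod 127)  [q = 7: ≢ 1 ✓]
71^63 ≡ 1 shows ord(71) | 63, strictly less than φ(127); not a primitive root.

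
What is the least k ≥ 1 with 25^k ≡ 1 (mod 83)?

41

Since 25 ∈ (Z/83Z)^×, its order divides φ(83) = 83 − 1 = 82 = 2 · 41.
Divisors of 82: 1, 2, 41, 82.
Compute 25^d (mod 83) for the divisors d until we hit 1:
25^1 ≡ 25
25^2 ≡ 44
25^41 ≡ 1
Therefore the multiplicative order of 25 modulo 83 is 41.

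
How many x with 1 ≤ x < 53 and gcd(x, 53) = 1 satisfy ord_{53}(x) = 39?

0

φ(53) = 53 − 1 = 52 = 2^2 · 13.
Since (Z/53Z)^× is cyclic of order 52, the number of elements of order d is φ(d) when d | 52 and 0 otherwise.
Since 39 ∤ 52, the count is 0.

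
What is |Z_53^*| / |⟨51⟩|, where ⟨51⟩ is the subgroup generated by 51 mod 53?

The order of 51 must divide φ(53) = 53 − 1 = 52 = 2^2 · 13.
Divisors of 52: 1, 2, 4, 13, 26, 52.
Evaluate successive powers at the divisors of 52:
51^1 ≡ 51 (mod 53)
51^2 ≡ 4 (mod 53)
51^4 ≡ 16 (mod 53)
51^13 ≡ 23 (mod 53)
51^26 ≡ 52 (mod 53)
51^52 ≡ 1 (mod 53) ✓
So ord_53(51) = 52, hence |⟨51⟩| = 52.
[(Z/53Z)^× : ⟨51⟩] = 52/52 = 1.

1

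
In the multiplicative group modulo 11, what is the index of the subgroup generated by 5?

The order of 5 must divide φ(11) = 11 − 1 = 10 = 2 · 5.
Divisors of 10: 1, 2, 5, 10.
Compute 5^d (mod 11) for the divisors d until we hit 1:
5^1 ≡ 5 (mod 11)
5^2 ≡ 3 (mod 11)
5^5 ≡ 1 (mod 11) ✓
The order of 5 is 5, so the subgroup it generates has 5 elements.
Index = |(Z/11Z)^×| / |⟨5⟩| = 10 / 5 = 2.

2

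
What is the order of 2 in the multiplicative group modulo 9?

6

The order of 2 must divide φ(9) = φ(3^2) = 3·(3−1) = 6 = 2 · 3.
Divisors of 6: 1, 2, 3, 6.
Check 2^d mod 9 for each divisor in increasing order:
2^1 ≡ 2 (mod 9)
2^2 ≡ 4 (mod 9)
2^3 ≡ 8 (mod 9)
2^6 ≡ 1 (mod 9) ✓
Therefore the multiplicative order of 2 modulo 9 is 6.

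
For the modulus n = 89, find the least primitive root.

φ(89) = 89 − 1 = 88 = 2^3 · 11.
g is a primitive root iff g^(88/q) ≢ 1 (mod 89) for each prime q ∈ {2, 11}.
g = 2: 2^44 ≡ 1 — hits 1, so not a primitive root.
g = 3: 3^44 ≡ 88; 3^8 ≡ 64 — none is 1, so 3 is a primitive root.
Hence the least primitive root of 89 is 3.

3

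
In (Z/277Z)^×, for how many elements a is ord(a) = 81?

0

φ(277) = 277 − 1 = 276 = 2^2 · 3 · 23.
Since (Z/277Z)^× is cyclic of order 276, the number of elements of order d is φ(d) when d | 276 and 0 otherwise.
81 does not divide 276, so no element of (Z/277Z)^× has order 81.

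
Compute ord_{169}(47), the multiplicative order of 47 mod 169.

ord(47) | φ(169) = φ(13^2) = 13·(13−1) = 156 = 2^2 · 3 · 13.
Divisors of 156: 1, 2, 3, 4, 6, 12, 13, 26, 39, 52, 78, 156.
Compute 47^d (mod 169) for the divisors d until we hit 1:
47^1 ≡ 47 (mod 169)
47^2 ≡ 12 (mod 169)
47^3 ≡ 57 (mod 169)
47^4 ≡ 144 (mod 169)
47^6 ≡ 38 (mod 169)
47^12 ≡ 92 (mod 169)
47^13 ≡ 99 (mod 169)
47^26 ≡ 168 (mod 169)
47^39 ≡ 70 (mod 169)
47^52 ≡ 1 (mod 169) ✓
Therefore the multiplicative order of 47 modulo 169 is 52.

52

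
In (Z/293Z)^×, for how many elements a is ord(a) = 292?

144

φ(293) = 293 − 1 = 292 = 2^2 · 73.
Since (Z/293Z)^× is cyclic of order 292, the number of elements of order d is φ(d) when d | 292 and 0 otherwise.
292 = 2^2 · 73 divides 292, and φ(292) = 144.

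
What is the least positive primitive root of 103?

5

φ(103) = 103 − 1 = 102 = 2 · 3 · 17.
g is a primitive root iff g^(102/q) ≢ 1 (mod 103) for each prime q ∈ {2, 3, 17}.
g = 2: 2^51 ≡ 1 — hits 1, so not a primitive root.
g = 3: 3^51 ≡ 102; 3^34 ≡ 1 — hits 1, so not a primitive root.
g = 4: 4^51 ≡ 1 — hits 1, so not a primitive root.
g = 5: 5^51 ≡ 102; 5^34 ≡ 56; 5^6 ≡ 72 — none is 1, so 5 is a primitive root.
Hence the least primitive root of 103 is 5.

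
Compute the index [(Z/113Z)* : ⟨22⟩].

2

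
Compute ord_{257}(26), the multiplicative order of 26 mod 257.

128

ord(26) | φ(257) = 257 − 1 = 256 = 2^8.
Divisors of 256: 1, 2, 4, 8, 16, 32, 64, 128, 256.
Check 26^d mod 257 for each divisor in increasing order:
26^1 ≡ 26
26^2 ≡ 162
26^4 ≡ 30
26^8 ≡ 129
26^16 ≡ 193
26^32 ≡ 241
26^64 ≡ 256
26^128 ≡ 1
So ord_257(26) = 128.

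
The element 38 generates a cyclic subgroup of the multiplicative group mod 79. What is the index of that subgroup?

6

By Lagrange's theorem, ord_79(38) divides φ(79) = 79 − 1 = 78 = 2 · 3 · 13.
Divisors of 78: 1, 2, 3, 6, 13, 26, 39, 78.
Compute 38^d (mod 79) for the divisors d until we hit 1:
38^1 ≡ 38 (mod 79)
38^2 ≡ 22 (mod 79)
38^3 ≡ 46 (mod 79)
38^6 ≡ 62 (mod 79)
38^13 ≡ 1 (mod 79) ✓
The order of 38 is 13, so the subgroup it generates has 13 elements.
Index = |(Z/79Z)^×| / |⟨38⟩| = 78 / 13 = 6.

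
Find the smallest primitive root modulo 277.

5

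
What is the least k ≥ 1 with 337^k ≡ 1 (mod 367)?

366

Since 337 ∈ (Z/367Z)^×, its order divides φ(367) = 367 − 1 = 366 = 2 · 3 · 61.
Divisors of 366: 1, 2, 3, 6, 61, 122, 183, 366.
Test each divisor d:
337^1 ≡ 337
337^2 ≡ 166
337^3 ≡ 158
337^6 ≡ 8
337^61 ≡ 284
337^122 ≡ 283
337^183 ≡ 366
337^366 ≡ 1
Hence ord(337) = 366.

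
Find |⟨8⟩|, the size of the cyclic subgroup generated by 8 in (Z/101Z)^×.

100

ord(8) | φ(101) = 101 − 1 = 100 = 2^2 · 5^2.
Divisors of 100: 1, 2, 4, 5, 10, 20, 25, 50, 100.
Test each divisor d:
8^1 ≡ 8 (mod 101)
8^2 ≡ 64 (mod 101)
8^4 ≡ 56 (mod 101)
8^5 ≡ 44 (mod 101)
8^10 ≡ 17 (mod 101)
8^20 ≡ 87 (mod 101)
8^25 ≡ 91 (mod 101)
8^50 ≡ 100 (mod 101)
8^100 ≡ 1 (mod 101) ✓
The smallest such exponent is 100, so the order of 8 is 100.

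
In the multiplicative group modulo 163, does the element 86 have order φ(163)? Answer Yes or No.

φ(163) = 163 − 1 = 162 = 2 · 3^4.
An element g generates (Z/163Z)^× iff g^(162/q) ≢ 1 (mod 163) for each prime q ∈ {2, 3}.
86^81 ≡ 162 (mod 163)  [q = 2: ≢ 1 ✓]
86^54 ≡ 1 (mod 163)  [q = 3: ≡ 1 ✗]
The check at q = 3 fails, so 86 generates a proper subgroup.

No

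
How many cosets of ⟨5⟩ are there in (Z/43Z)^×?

1

By Lagrange's theorem, ord_43(5) divides φ(43) = 43 − 1 = 42 = 2 · 3 · 7.
Divisors of 42: 1, 2, 3, 6, 7, 14, 21, 42.
Compute 5^d (mod 43) for the divisors d until we hit 1:
5^1 ≡ 5
5^2 ≡ 25
5^3 ≡ 39
5^6 ≡ 16
5^7 ≡ 37
5^14 ≡ 36
5^21 ≡ 42
5^42 ≡ 1
The order of 5 is 42, so the subgroup it generates has 42 elements.
Index = |(Z/43Z)^×| / |⟨5⟩| = 42 / 42 = 1.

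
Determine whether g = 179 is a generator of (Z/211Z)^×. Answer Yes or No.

No

φ(211) = 211 − 1 = 210 = 2 · 3 · 5 · 7.
An element g generates (Z/211Z)^× iff g^(210/q) ≢ 1 (mod 211) for each prime q ∈ {2, 3, 5, 7}.
179^105 ≡ 1 (mod 211)  [q = 2: ≡ 1 ✗]
179^70 ≡ 14 (mod 211)  [q = 3: ≢ 1 ✓]
179^42 ≡ 1 (mod 211)  [q = 5: ≡ 1 ✗]
179^30 ≡ 199 (mod 211)  [q = 7: ≢ 1 ✓]
The check at q = 2 fails, so 179 generates a proper subgroup.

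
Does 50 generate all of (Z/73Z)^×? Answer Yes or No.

No

φ(73) = 73 − 1 = 72 = 2^3 · 3^2.
It suffices to check that the order of 50 is not a proper divisor of 72: compute 50^(72/q) for q ∈ {2, 3}.
50^36 ≡ 1 (mod 73)  [q = 2: ≡ 1 ✗]
50^24 ≡ 8 (mod 73)  [q = 3: ≢ 1 ✓]
The check at q = 2 fails, so 50 generates a proper subgroup.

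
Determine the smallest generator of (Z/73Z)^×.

5

φ(73) = 73 − 1 = 72 = 2^3 · 3^2.
Test candidates g = 2, 3, … against the prime factors q ∈ {2, 3} of φ(73): g is a generator iff g^(72/q) ≢ 1 for every such q.
g = 2: 2^36 ≡ 1 — hits 1, so not a primitive root.
g = 3: 3^36 ≡ 1 — hits 1, so not a primitive root.
g = 4: 4^36 ≡ 1 — hits 1, so not a primitive root.
g = 5: 5^36 ≡ 72; 5^24 ≡ 8 — none is 1, so 5 is a primitive root.
The smallest primitive root modulo 73 is 5.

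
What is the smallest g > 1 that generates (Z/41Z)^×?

φ(41) = 41 − 1 = 40 = 2^3 · 5.
Test candidates g = 2, 3, … against the prime factors q ∈ {2, 5} of φ(41): g is a generator iff g^(40/q) ≢ 1 for every such q.
g = 2: 2^20 ≡ 1 — hits 1, so not a primitive root.
g = 3: 3^20 ≡ 40; 3^8 ≡ 1 — hits 1, so not a primitive root.
g = 4: 4^20 ≡ 1 — hits 1, so not a primitive root.
g = 5: 5^20 ≡ 1 — hits 1, so not a primitive root.
g = 6: 6^20 ≡ 40; 6^8 ≡ 10 — none is 1, so 6 is a primitive root.
Hence the least primitive root of 41 is 6.

6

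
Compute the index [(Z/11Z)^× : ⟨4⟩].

2

The order of 4 must divide φ(11) = 11 − 1 = 10 = 2 · 5.
Divisors of 10: 1, 2, 5, 10.
Compute 4^d (mod 11) for the divisors d until we hit 1:
4^1 ≡ 4
4^2 ≡ 5
4^5 ≡ 1
The order of 4 is 5, so the subgroup it generates has 5 elements.
Index = |(Z/11Z)^×| / |⟨4⟩| = 10 / 5 = 2.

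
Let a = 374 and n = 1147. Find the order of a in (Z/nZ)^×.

Since 374 ∈ (Z/1147Z)^×, its order divides φ(1147) = φ(31·37) = (31−1)·(37−1) = 30·36 = 1080 = 2^3 · 3^3 · 5.
Divisors of 1080: 1, 2, 3, 4, 5, 6, 8, 9, 10, 12, 15, 18, 20, 24, 27, 30, 36, 40, 45, 54, 60, 72, 90, 108, 120, 135, 180, 216, 270, 360, 540, 1080.
Test each divisor d:
374^1 ≡ 374 (mod 1147)
374^2 ≡ 1089 (mod 1147)
374^3 ≡ 101 (mod 1147)
374^4 ≡ 1070 (mod 1147)
374^5 ≡ 1024 (mod 1147)
374^6 ≡ 1025 (mod 1147)
374^8 ≡ 194 (mod 1147)
374^9 ≡ 295 (mod 1147)
374^10 ≡ 218 (mod 1147)
374^12 ≡ 1120 (mod 1147)
374^15 ≡ 714 (mod 1147)
374^18 ≡ 1000 (mod 1147)
374^20 ≡ 497 (mod 1147)
374^24 ≡ 729 (mod 1147)
374^27 ≡ 221 (mod 1147)
374^30 ≡ 528 (mod 1147)
374^36 ≡ 963 (mod 1147)
374^40 ≡ 404 (mod 1147)
374^45 ≡ 776 (mod 1147)
374^54 ≡ 667 (mod 1147)
374^60 ≡ 63 (mod 1147)
374^72 ≡ 593 (mod 1147)
374^90 ≡ 1 (mod 1147) ✓
Therefore the multiplicative order of 374 modulo 1147 is 90.

90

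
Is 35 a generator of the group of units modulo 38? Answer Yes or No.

No

φ(38) = φ(2)·φ(19) = 1·18 = 18 = 2 · 3^2.
Test 35^(18/q) mod 38 for each prime factor q of 18:
35^9 ≡ 1 (mod 38)  [q = 2: ≡ 1 ✗]
35^6 ≡ 7 (mod 38)  [q = 3: ≢ 1 ✓]
The check at q = 2 fails, so 35 generates a proper subgroup.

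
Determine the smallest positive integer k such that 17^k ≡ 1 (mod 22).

10

Since 17 ∈ (Z/22Z)^×, its order divides φ(22) = φ(2)·φ(11) = 1·10 = 10 = 2 · 5.
Divisors of 10: 1, 2, 5, 10.
Check 17^d mod 22 for each divisor in increasing order:
17^1 ≡ 17 (mod 22)
17^2 ≡ 3 (mod 22)
17^5 ≡ 21 (mod 22)
17^10 ≡ 1 (mod 22) ✓
Hence ord(17) = 10.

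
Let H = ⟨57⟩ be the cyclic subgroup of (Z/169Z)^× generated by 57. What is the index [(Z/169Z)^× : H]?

3

The order of 57 must divide φ(169) = φ(13^2) = 13·(13−1) = 156 = 2^2 · 3 · 13.
Divisors of 156: 1, 2, 3, 4, 6, 12, 13, 26, 39, 52, 78, 156.
Compute 57^d (mod 169) for the divisors d until we hit 1:
57^1 ≡ 57
57^2 ≡ 38
57^3 ≡ 138
57^4 ≡ 92
57^6 ≡ 116
57^12 ≡ 105
57^13 ≡ 70
57^26 ≡ 168
57^39 ≡ 99
57^52 ≡ 1
So ord_169(57) = 52, hence |⟨57⟩| = 52.
[(Z/169Z)^× : ⟨57⟩] = 156/52 = 3.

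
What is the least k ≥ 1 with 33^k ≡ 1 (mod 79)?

26

ord(33) | φ(79) = 79 − 1 = 78 = 2 · 3 · 13.
Divisors of 78: 1, 2, 3, 6, 13, 26, 39, 78.
Check 33^d mod 79 for each divisor in increasing order:
33^1 ≡ 33
33^2 ≡ 62
33^3 ≡ 71
33^6 ≡ 64
33^13 ≡ 78
33^26 ≡ 1
The smallest such exponent is 26, so the order of 33 is 26.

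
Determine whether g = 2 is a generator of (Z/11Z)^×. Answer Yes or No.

Yes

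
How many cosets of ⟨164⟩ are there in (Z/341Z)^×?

The order of 164 must divide φ(341) = φ(11·31) = (11−1)·(31−1) = 10·30 = 300 = 2^2 · 3 · 5^2.
Divisors of 300: 1, 2, 3, 4, 5, 6, 10, 12, 15, 20, 25, 30, 50, 60, 75, 100, 150, 300.
Compute 164^d (mod 341) for the divisors d until we hit 1:
164^1 ≡ 164 (mod 341)
164^2 ≡ 298 (mod 341)
164^3 ≡ 109 (mod 341)
164^4 ≡ 144 (mod 341)
164^5 ≡ 87 (mod 341)
164^6 ≡ 287 (mod 341)
164^10 ≡ 67 (mod 341)
164^12 ≡ 188 (mod 341)
164^15 ≡ 32 (mod 341)
164^20 ≡ 56 (mod 341)
164^25 ≡ 98 (mod 341)
164^30 ≡ 1 (mod 341) ✓
The order of 164 is 30, so the subgroup it generates has 30 elements.
[(Z/341Z)^× : ⟨164⟩] = 300/30 = 10.

10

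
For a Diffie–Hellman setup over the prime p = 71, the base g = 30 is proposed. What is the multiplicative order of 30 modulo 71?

7

By Lagrange's theorem, ord_71(30) divides φ(71) = 71 − 1 = 70 = 2 · 5 · 7.
Divisors of 70: 1, 2, 5, 7, 10, 14, 35, 70.
Test each divisor d:
30^1 ≡ 30 (mod 71)
30^2 ≡ 48 (mod 71)
30^5 ≡ 37 (mod 71)
30^7 ≡ 1 (mod 71) ✓
Hence ord(30) = 7.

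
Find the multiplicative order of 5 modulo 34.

16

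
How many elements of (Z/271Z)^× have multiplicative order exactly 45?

φ(271) = 271 − 1 = 270 = 2 · 3^3 · 5.
In a cyclic group of order 270, there are φ(d) elements of order d for each divisor d of 270, and zero for non-divisors.
45 = 3^2 · 5 divides 270, and φ(45) = 24.

24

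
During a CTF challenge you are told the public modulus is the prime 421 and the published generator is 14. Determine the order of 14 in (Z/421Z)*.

The order of 14 must divide φ(421) = 421 − 1 = 420 = 2^2 · 3 · 5 · 7.
Divisors of 420: 1, 2, 3, 4, 5, 6, 7, 10, 12, 14, 15, 20, 21, 28, 30, 35, 42, 60, 70, 84, 105, 140, 210, 420.
Test each divisor d:
14^1 ≡ 14 (mod 421)
14^2 ≡ 196 (mod 421)
14^3 ≡ 218 (mod 421)
14^4 ≡ 105 (mod 421)
14^5 ≡ 207 (mod 421)
14^6 ≡ 372 (mod 421)
14^7 ≡ 156 (mod 421)
14^10 ≡ 328 (mod 421)
14^12 ≡ 296 (mod 421)
14^14 ≡ 339 (mod 421)
14^15 ≡ 115 (mod 421)
14^20 ≡ 229 (mod 421)
14^21 ≡ 259 (mod 421)
14^28 ≡ 409 (mod 421)
14^30 ≡ 174 (mod 421)
14^35 ≡ 233 (mod 421)
14^42 ≡ 142 (mod 421)
14^60 ≡ 385 (mod 421)
14^70 ≡ 401 (mod 421)
14^84 ≡ 377 (mod 421)
14^105 ≡ 392 (mod 421)
14^140 ≡ 400 (mod 421)
14^210 ≡ 420 (mod 421)
14^420 ≡ 1 (mod 421) ✓
The smallest such exponent is 420, so the order of 14 is 420.

420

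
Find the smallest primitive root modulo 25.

2

φ(25) = φ(5^2) = 5·(5−1) = 20 = 2^2 · 5.
Test candidates g = 2, 3, … against the prime factors q ∈ {2, 5} of φ(25): g is a generator iff g^(20/q) ≢ 1 for every such q.
g = 2: 2^10 ≡ 24; 2^4 ≡ 16 — none is 1, so 2 is a primitive root.
So 2 is the smallest generator of (Z/25Z)^×.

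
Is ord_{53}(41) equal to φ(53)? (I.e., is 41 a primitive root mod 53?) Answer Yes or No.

φ(53) = 53 − 1 = 52 = 2^2 · 13.
An element g generates (Z/53Z)^× iff g^(52/q) ≢ 1 (mod 53) for each prime q ∈ {2, 13}.
41^26 ≡ 52 (mod 53)  [q = 2: ≢ 1 ✓]
41^4 ≡ 13 (mod 53)  [q = 13: ≢ 1 ✓]
None equal 1, so ord_53(41) = 52: 41 is a primitive root.

Yes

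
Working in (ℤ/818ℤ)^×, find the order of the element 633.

ord(633) | φ(818) = φ(2)·φ(409) = 1·408 = 408 = 2^3 · 3 · 17.
Divisors of 408: 1, 2, 3, 4, 6, 8, 12, 17, 24, 34, 51, 68, 102, 136, 204, 408.
Test each divisor d:
633^1 ≡ 633 (mod 818)
633^2 ≡ 687 (mod 818)
633^3 ≡ 513 (mod 818)
633^4 ≡ 801 (mod 818)
633^6 ≡ 591 (mod 818)
633^8 ≡ 289 (mod 818)
633^12 ≡ 813 (mod 818)
633^17 ≡ 635 (mod 818)
633^24 ≡ 25 (mod 818)
633^34 ≡ 769 (mod 818)
633^51 ≡ 787 (mod 818)
633^68 ≡ 765 (mod 818)
633^102 ≡ 143 (mod 818)
633^136 ≡ 355 (mod 818)
633^204 ≡ 817 (mod 818)
633^408 ≡ 1 (mod 818) ✓
Therefore the multiplicative order of 633 modulo 818 is 408.

408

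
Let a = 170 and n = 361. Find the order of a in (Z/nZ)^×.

Since 170 ∈ (Z/361Z)^×, its order divides φ(361) = φ(19^2) = 19·(19−1) = 342 = 2 · 3^2 · 19.
Divisors of 342: 1, 2, 3, 6, 9, 18, 19, 38, 57, 114, 171, 342.
Test each divisor d:
170^1 ≡ 170 (mod 361)
170^2 ≡ 20 (mod 361)
170^3 ≡ 151 (mod 361)
170^6 ≡ 58 (mod 361)
170^9 ≡ 94 (mod 361)
170^18 ≡ 172 (mod 361)
170^19 ≡ 360 (mod 361)
170^38 ≡ 1 (mod 361) ✓
Hence ord(170) = 38.

38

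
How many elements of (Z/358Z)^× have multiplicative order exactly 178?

φ(358) = φ(2)·φ(179) = 1·178 = 178 = 2 · 89.
In a cyclic group of order 178, there are φ(d) elements of order d for each divisor d of 178, and zero for non-divisors.
178 = 2 · 89 divides 178, and φ(178) = 88.

88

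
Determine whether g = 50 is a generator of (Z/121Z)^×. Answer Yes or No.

φ(121) = φ(11^2) = 11·(11−1) = 110 = 2 · 5 · 11.
50 is a primitive root mod 121 iff 50^(φ(121)/q) ≢ 1 for every prime q | φ(121), i.e. q ∈ {2, 5, 11}.
50^55 ≡ 120 (mod 121)  [q = 2: ≢ 1 ✓]
50^22 ≡ 3 (mod 121)  [q = 5: ≢ 1 ✓]
50^10 ≡ 89 (mod 121)  [q = 11: ≢ 1 ✓]
All checks pass, so 50 has order 110 and is a primitive root modulo 121.

Yes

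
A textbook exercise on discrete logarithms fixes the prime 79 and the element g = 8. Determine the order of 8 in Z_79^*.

13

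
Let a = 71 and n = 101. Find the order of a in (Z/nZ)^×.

25

By Lagrange's theorem, ord_101(71) divides φ(101) = 101 − 1 = 100 = 2^2 · 5^2.
Divisors of 100: 1, 2, 4, 5, 10, 20, 25, 50, 100.
Evaluate successive powers at the divisors of 100:
71^1 ≡ 71
71^2 ≡ 92
71^4 ≡ 81
71^5 ≡ 95
71^10 ≡ 36
71^20 ≡ 84
71^25 ≡ 1
So ord_101(71) = 25.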